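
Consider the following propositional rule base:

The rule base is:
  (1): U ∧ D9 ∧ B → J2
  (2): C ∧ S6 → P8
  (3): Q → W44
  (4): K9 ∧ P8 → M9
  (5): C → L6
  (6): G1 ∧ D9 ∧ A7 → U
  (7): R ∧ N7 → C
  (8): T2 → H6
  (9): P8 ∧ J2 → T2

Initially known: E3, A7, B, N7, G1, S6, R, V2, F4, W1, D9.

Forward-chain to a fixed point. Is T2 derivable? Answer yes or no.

yes

Round 1 fires (6), (7), giving U, C.
Round 2 fires (1), (2), (5), giving J2, P8, L6.
Round 3 fires (9), giving T2.
Round 4 fires (8), giving H6.
T2 appears in round 3, so it is derivable.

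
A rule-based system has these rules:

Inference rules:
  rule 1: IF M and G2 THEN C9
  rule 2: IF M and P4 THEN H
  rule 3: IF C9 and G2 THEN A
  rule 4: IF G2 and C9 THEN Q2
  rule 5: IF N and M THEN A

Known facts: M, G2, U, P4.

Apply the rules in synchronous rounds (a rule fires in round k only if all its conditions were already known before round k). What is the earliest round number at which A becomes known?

Round 1: rule 1 [IF M and G2 THEN C9]; rule 2 [IF M and P4 THEN H]. Adds C9, H.
Round 2: rule 3 [IF C9 and G2 THEN A]; rule 4 [IF G2 and C9 THEN Q2]. Adds A, Q2.
A first appears in round 2.

2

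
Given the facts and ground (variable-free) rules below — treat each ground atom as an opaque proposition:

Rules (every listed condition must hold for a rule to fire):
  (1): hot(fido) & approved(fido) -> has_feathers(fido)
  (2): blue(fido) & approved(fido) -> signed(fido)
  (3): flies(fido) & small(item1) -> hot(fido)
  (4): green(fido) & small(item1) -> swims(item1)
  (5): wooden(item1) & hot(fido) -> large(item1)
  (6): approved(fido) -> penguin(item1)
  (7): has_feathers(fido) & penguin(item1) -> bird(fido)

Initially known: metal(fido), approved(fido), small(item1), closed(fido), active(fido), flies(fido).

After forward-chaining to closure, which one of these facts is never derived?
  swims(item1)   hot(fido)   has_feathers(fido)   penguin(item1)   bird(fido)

swims(item1)

Round 1 fires (3), (6), giving hot(fido), penguin(item1).
Round 2 fires (1), giving has_feathers(fido).
Round 3 fires (7), giving bird(fido).
Derived: has_feathers(fido) (round 2), hot(fido) (round 1), bird(fido) (round 3), penguin(item1) (round 1). swims(item1) never appears in any round.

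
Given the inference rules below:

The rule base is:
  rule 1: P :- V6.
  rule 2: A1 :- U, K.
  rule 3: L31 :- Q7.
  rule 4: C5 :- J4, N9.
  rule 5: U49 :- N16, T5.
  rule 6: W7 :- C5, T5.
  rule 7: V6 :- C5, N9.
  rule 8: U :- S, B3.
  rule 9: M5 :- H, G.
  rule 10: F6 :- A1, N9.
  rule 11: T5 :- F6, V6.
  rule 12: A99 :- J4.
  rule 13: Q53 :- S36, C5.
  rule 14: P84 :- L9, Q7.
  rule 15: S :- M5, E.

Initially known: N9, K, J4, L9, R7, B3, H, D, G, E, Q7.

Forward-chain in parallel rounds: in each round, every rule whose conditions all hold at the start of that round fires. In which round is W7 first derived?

Round 1: rule 3 [L31 :- Q7.]; rule 4 [C5 :- J4, N9.]; rule 9 [M5 :- H, G.]; rule 12 [A99 :- J4.]; rule 14 [P84 :- L9, Q7.]. Adds L31, C5, M5, A99, P84.
Round 2: rule 7 [V6 :- C5, N9.]; rule 15 [S :- M5, E.]. Adds V6, S.
Round 3: rule 1 [P :- V6.]; rule 8 [U :- S, B3.]. Adds P, U.
Round 4: rule 2 [A1 :- U, K.]. Adds A1.
Round 5: rule 10 [F6 :- A1, N9.]. Adds F6.
Round 6: rule 11 [T5 :- F6, V6.]. Adds T5.
Round 7: rule 6 [W7 :- C5, T5.]. Adds W7.
W7 first appears in round 7.

7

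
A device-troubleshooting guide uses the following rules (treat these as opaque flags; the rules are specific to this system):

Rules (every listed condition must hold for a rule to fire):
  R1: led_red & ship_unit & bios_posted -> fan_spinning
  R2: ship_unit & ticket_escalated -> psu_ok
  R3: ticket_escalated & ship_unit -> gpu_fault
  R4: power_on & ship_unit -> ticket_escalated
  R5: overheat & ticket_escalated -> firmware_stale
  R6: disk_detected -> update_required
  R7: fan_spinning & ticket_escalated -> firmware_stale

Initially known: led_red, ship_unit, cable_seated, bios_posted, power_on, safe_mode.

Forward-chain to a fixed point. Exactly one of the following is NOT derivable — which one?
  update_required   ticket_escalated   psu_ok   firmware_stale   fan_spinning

Round 1 fires R1, R4, giving fan_spinning, ticket_escalated.
Round 2 fires R2, R3, R7, giving psu_ok, gpu_fault, firmware_stale.
Derived: firmware_stale (round 2), ticket_escalated (round 1), psu_ok (round 2), fan_spinning (round 1). update_required never appears in any round.

update_required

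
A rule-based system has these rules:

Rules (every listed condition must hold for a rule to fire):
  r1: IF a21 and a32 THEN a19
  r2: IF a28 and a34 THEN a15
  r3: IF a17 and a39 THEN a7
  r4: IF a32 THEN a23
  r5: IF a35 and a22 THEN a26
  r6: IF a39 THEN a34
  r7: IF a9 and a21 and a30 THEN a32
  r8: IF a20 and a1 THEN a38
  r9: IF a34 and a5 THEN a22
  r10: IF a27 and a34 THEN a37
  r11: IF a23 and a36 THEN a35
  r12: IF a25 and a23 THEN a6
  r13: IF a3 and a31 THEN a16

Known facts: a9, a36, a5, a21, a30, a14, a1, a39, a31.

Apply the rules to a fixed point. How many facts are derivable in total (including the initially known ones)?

Round 1: r6 [IF a39 THEN a34]; r7 [IF a9 and a21 and a30 THEN a32]. Adds a34, a32.
Round 2: r1 [IF a21 and a32 THEN a19]; r4 [IF a32 THEN a23]; r9 [IF a34 and a5 THEN a22]. Adds a19, a23, a22.
Round 3: r11 [IF a23 and a36 THEN a35]. Adds a35.
Round 4: r5 [IF a35 and a22 THEN a26]. Adds a26.
Closure: {a1, a14, a19, a21, a22, a23, a26, a30, a31, a32, a34, a35, a36, a39, a5, a9} — 16 facts.

16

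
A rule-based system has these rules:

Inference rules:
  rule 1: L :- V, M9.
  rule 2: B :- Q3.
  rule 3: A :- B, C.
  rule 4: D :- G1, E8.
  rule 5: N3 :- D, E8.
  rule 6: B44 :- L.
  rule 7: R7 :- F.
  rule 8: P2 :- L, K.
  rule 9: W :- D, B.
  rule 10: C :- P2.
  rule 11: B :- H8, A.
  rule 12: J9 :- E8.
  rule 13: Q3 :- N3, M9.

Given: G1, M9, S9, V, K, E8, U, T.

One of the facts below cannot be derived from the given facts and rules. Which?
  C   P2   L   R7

Round 1: rule 1 [L :- V, M9.]; rule 4 [D :- G1, E8.]; rule 12 [J9 :- E8.]. Adds L, D, J9.
Round 2: rule 5 [N3 :- D, E8.]; rule 6 [B44 :- L.]; rule 8 [P2 :- L, K.]. Adds N3, B44, P2.
Round 3: rule 10 [C :- P2.]; rule 13 [Q3 :- N3, M9.]. Adds C, Q3.
Round 4: rule 2 [B :- Q3.]. Adds B.
Round 5: rule 3 [A :- B, C.]; rule 9 [W :- D, B.]. Adds A, W.
Derived: L (round 1), P2 (round 2), C (round 3). R7 never appears in any round.

R7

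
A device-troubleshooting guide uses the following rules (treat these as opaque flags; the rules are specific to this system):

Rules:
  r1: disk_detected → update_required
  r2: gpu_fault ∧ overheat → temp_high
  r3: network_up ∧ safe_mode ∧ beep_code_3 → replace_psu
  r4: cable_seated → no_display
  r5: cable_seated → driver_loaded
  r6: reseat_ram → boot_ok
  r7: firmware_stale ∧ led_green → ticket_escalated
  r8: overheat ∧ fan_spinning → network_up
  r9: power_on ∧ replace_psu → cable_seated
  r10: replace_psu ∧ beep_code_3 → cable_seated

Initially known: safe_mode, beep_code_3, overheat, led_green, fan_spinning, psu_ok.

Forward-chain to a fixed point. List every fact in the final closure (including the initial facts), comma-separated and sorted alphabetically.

Round 1: r8 [overheat ∧ fan_spinning → network_up]. New: network_up.
Round 2: r3 [network_up ∧ safe_mode ∧ beep_code_3 → replace_psu]. New: replace_psu.
Round 3: r10 [replace_psu ∧ beep_code_3 → cable_seated]. New: cable_seated.
Round 4: r4 [cable_seated → no_display]; r5 [cable_seated → driver_loaded]. New: no_display, driver_loaded.

beep_code_3, cable_seated, driver_loaded, fan_spinning, led_green, network_up, no_display, overheat, psu_ok, replace_psu, safe_mode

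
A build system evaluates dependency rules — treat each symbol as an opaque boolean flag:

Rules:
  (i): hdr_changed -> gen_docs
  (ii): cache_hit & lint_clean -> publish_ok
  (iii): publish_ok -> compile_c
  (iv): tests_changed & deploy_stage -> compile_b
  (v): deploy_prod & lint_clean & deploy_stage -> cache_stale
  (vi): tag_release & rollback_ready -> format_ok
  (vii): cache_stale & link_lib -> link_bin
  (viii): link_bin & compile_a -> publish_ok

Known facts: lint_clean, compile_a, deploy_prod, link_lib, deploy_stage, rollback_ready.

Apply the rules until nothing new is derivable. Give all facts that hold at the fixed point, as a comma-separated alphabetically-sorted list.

Round 1 — (v), derive cache_stale.
Round 2 — (vii), derive link_bin.
Round 3 — (viii), derive publish_ok.
Round 4 — (iii), derive compile_c.

cache_stale, compile_a, compile_c, deploy_prod, deploy_stage, link_bin, link_lib, lint_clean, publish_ok, rollback_ready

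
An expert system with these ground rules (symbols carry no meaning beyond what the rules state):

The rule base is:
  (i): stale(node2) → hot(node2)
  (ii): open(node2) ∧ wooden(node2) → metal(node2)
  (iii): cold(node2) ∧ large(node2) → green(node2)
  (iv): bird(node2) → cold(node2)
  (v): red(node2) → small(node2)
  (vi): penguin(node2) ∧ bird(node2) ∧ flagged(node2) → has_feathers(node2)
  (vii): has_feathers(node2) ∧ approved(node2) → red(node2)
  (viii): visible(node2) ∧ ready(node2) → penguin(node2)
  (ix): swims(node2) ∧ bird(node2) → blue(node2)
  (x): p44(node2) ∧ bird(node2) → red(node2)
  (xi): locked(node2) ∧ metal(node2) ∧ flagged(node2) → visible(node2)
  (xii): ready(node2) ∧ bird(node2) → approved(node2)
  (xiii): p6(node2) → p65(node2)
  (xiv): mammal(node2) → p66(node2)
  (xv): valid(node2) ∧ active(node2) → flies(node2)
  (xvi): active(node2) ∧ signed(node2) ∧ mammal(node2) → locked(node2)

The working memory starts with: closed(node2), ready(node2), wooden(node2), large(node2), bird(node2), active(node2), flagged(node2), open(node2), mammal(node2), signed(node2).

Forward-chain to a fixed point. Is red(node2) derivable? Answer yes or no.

yes

Round 1 fires (ii), (iv), (xii), (xiv), (xvi), giving metal(node2), cold(node2), approved(node2), p66(node2), locked(node2).
Round 2 fires (iii), (xi), giving green(node2), visible(node2).
Round 3 fires (viii), giving penguin(node2).
Round 4 fires (vi), giving has_feathers(node2).
Round 5 fires (vii), giving red(node2).
Round 6 fires (v), giving small(node2).
red(node2) appears in round 5, so it is derivable.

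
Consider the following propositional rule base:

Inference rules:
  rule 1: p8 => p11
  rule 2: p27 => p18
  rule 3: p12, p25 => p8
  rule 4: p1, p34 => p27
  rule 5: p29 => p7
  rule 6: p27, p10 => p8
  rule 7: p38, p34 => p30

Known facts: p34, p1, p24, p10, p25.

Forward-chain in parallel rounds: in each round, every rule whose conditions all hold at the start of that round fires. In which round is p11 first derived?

3

Round 1: rule 4 [p1, p34 => p27]. Adds p27.
Round 2: rule 2 [p27 => p18]; rule 6 [p27, p10 => p8]. Adds p18, p8.
Round 3: rule 1 [p8 => p11]. Adds p11.
p11 first appears in round 3.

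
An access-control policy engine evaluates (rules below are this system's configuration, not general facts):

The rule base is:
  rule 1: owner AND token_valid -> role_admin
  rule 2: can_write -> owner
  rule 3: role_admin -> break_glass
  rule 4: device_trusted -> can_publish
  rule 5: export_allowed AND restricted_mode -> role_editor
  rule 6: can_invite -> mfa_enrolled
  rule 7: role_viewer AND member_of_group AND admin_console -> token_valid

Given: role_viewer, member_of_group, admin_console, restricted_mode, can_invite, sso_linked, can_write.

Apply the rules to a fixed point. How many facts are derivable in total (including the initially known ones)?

12

Round 1 — rule 2, rule 6, rule 7, derive owner, mfa_enrolled, token_valid.
Round 2 — rule 1, derive role_admin.
Round 3 — rule 3, derive break_glass.
Closure: {admin_console, break_glass, can_invite, can_write, member_of_group, mfa_enrolled, owner, restricted_mode, role_admin, role_viewer, sso_linked, token_valid} — 12 facts.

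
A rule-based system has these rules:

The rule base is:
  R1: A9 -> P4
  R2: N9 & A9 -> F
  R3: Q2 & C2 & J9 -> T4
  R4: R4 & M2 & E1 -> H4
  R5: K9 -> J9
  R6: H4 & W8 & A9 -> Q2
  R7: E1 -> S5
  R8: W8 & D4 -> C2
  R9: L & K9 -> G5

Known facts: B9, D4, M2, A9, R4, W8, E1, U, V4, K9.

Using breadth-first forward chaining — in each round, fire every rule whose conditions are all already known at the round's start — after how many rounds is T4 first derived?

Round 1: R1 [A9 -> P4]; R4 [R4 & M2 & E1 -> H4]; R5 [K9 -> J9]; R7 [E1 -> S5]; R8 [W8 & D4 -> C2]. Adds P4, H4, J9, S5, C2.
Round 2: R6 [H4 & W8 & A9 -> Q2]. Adds Q2.
Round 3: R3 [Q2 & C2 & J9 -> T4]. Adds T4.
T4 first appears in round 3.

3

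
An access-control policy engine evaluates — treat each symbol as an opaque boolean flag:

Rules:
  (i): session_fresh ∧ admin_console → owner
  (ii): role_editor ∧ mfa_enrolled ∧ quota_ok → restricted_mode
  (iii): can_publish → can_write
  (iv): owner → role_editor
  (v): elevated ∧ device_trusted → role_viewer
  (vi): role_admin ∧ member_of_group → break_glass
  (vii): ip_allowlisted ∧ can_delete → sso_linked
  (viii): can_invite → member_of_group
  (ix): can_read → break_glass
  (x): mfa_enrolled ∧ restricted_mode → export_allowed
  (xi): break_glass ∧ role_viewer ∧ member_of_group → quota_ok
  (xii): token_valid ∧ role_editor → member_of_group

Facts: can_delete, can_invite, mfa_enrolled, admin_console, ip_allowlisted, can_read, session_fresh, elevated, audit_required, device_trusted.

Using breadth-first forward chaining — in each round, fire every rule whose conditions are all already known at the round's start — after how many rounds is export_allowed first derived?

4

[1] (i) [session_fresh ∧ admin_console → owner]; (v) [elevated ∧ device_trusted → role_viewer]; (vii) [ip_allowlisted ∧ can_delete → sso_linked]; (viii) [can_invite → member_of_group]; (ix) [can_read → break_glass]. ⇒ new: owner, role_viewer, sso_linked, member_of_group, break_glass.
[2] (iv) [owner → role_editor]; (xi) [break_glass ∧ role_viewer ∧ member_of_group → quota_ok]. ⇒ new: role_editor, quota_ok.
[3] (ii) [role_editor ∧ mfa_enrolled ∧ quota_ok → restricted_mode]. ⇒ new: restricted_mode.
[4] (x) [mfa_enrolled ∧ restricted_mode → export_allowed]. ⇒ new: export_allowed.
export_allowed first appears in round 4.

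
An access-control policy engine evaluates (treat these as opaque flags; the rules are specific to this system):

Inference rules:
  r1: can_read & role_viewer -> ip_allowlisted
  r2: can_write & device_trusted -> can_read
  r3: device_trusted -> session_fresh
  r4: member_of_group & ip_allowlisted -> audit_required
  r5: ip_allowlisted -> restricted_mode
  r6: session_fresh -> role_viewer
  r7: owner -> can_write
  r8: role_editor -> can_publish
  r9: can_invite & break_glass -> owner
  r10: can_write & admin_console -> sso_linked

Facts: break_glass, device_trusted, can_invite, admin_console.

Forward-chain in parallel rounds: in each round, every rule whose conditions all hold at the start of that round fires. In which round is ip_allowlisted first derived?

Round 1 — r3, r9, derive session_fresh, owner.
Round 2 — r6, r7, derive role_viewer, can_write.
Round 3 — r2, r10, derive can_read, sso_linked.
Round 4 — r1, derive ip_allowlisted.
ip_allowlisted first appears in round 4.

4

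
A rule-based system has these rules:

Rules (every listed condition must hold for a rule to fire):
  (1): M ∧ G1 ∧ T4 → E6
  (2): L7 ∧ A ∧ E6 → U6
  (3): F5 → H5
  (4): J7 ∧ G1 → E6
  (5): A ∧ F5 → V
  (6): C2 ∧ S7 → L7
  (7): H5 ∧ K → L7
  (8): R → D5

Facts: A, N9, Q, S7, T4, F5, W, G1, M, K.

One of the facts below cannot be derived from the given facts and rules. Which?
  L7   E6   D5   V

D5

[1] (1) [M ∧ G1 ∧ T4 → E6]; (3) [F5 → H5]; (5) [A ∧ F5 → V]. ⇒ new: E6, H5, V.
[2] (7) [H5 ∧ K → L7]. ⇒ new: L7.
[3] (2) [L7 ∧ A ∧ E6 → U6]. ⇒ new: U6.
Derived: L7 (round 2), E6 (round 1), V (round 1). D5 never appears in any round.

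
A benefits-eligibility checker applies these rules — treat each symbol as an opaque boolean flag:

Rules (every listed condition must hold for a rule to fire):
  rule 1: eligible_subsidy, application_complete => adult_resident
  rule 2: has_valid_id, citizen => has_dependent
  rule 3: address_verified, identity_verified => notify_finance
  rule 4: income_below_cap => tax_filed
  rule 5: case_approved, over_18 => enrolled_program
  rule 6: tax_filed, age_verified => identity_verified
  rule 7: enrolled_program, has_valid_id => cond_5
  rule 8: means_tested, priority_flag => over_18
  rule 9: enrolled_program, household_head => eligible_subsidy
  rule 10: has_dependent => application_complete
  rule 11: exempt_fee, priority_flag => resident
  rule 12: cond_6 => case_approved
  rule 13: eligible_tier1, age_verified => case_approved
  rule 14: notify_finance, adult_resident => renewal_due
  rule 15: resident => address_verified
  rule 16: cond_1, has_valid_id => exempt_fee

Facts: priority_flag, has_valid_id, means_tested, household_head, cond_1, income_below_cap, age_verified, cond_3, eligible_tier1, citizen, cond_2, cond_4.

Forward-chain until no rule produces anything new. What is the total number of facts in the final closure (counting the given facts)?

Round 1 fires rule 2, rule 4, rule 8, rule 13, rule 16, giving has_dependent, tax_filed, over_18, case_approved, exempt_fee.
Round 2 fires rule 5, rule 6, rule 10, rule 11, giving enrolled_program, identity_verified, application_complete, resident.
Round 3 fires rule 7, rule 9, rule 15, giving cond_5, eligible_subsidy, address_verified.
Round 4 fires rule 1, rule 3, giving adult_resident, notify_finance.
Round 5 fires rule 14, giving renewal_due.
Closure: {address_verified, adult_resident, age_verified, application_complete, case_approved, citizen, cond_1, cond_2, cond_3, cond_4, cond_5, eligible_subsidy, eligible_tier1, enrolled_program, exempt_fee, has_dependent, has_valid_id, household_head, identity_verified, income_below_cap, means_tested, notify_finance, over_18, priority_flag, renewal_due, resident, tax_filed} — 27 facts.

27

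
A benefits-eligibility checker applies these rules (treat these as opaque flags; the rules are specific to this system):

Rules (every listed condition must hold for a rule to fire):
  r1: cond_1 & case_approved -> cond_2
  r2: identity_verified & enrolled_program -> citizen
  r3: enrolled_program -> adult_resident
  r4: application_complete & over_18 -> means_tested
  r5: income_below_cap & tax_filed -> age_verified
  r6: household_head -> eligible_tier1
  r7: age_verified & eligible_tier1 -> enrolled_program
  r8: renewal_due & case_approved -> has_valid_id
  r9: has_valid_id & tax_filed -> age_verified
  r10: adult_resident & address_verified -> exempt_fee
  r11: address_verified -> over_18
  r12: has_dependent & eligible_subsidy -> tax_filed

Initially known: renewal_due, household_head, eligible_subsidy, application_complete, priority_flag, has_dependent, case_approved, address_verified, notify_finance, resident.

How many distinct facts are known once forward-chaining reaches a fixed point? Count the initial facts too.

19

[1] r6 [household_head -> eligible_tier1]; r8 [renewal_due & case_approved -> has_valid_id]; r11 [address_verified -> over_18]; r12 [has_dependent & eligible_subsidy -> tax_filed]. ⇒ new: eligible_tier1, has_valid_id, over_18, tax_filed.
[2] r4 [application_complete & over_18 -> means_tested]; r9 [has_valid_id & tax_filed -> age_verified]. ⇒ new: means_tested, age_verified.
[3] r7 [age_verified & eligible_tier1 -> enrolled_program]. ⇒ new: enrolled_program.
[4] r3 [enrolled_program -> adult_resident]. ⇒ new: adult_resident.
[5] r10 [adult_resident & address_verified -> exempt_fee]. ⇒ new: exempt_fee.
Closure: {address_verified, adult_resident, age_verified, application_complete, case_approved, eligible_subsidy, eligible_tier1, enrolled_program, exempt_fee, has_dependent, has_valid_id, household_head, means_tested, notify_finance, over_18, priority_flag, renewal_due, resident, tax_filed} — 19 facts.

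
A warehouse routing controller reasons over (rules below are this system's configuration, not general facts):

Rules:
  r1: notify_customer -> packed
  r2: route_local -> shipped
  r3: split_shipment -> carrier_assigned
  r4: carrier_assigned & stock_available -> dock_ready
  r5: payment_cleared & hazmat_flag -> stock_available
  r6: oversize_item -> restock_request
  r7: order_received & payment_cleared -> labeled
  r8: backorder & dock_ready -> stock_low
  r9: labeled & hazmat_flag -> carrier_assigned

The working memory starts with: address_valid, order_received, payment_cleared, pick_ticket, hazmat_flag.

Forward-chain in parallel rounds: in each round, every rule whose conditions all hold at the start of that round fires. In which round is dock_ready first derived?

Round 1 — r5, r7, derive stock_available, labeled.
Round 2 — r9, derive carrier_assigned.
Round 3 — r4, derive dock_ready.
dock_ready first appears in round 3.

3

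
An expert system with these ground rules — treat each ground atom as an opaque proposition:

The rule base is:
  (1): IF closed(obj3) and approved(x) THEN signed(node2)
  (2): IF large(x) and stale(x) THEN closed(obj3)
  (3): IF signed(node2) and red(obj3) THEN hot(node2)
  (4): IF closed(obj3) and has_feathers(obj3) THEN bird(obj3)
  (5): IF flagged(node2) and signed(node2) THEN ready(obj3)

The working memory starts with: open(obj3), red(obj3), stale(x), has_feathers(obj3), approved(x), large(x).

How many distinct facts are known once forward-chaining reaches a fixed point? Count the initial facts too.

10

Round 1 fires (2), giving closed(obj3).
Round 2 fires (1), (4), giving signed(node2), bird(obj3).
Round 3 fires (3), giving hot(node2).
Closure: {approved(x), bird(obj3), closed(obj3), has_feathers(obj3), hot(node2), large(x), open(obj3), red(obj3), signed(node2), stale(x)} — 10 facts.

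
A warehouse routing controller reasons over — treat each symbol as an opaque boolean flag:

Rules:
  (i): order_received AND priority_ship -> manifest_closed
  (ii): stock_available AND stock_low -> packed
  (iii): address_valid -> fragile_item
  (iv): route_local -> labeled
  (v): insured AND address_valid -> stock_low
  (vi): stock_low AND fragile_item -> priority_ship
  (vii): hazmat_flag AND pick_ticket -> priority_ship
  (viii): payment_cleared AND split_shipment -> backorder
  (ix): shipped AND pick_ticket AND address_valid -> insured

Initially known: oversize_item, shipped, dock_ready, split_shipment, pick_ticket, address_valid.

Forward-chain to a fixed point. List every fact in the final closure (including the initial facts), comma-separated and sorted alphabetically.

address_valid, dock_ready, fragile_item, insured, oversize_item, pick_ticket, priority_ship, shipped, split_shipment, stock_low

Round 1 — (iii), (ix), derive fragile_item, insured.
Round 2 — (v), derive stock_low.
Round 3 — (vi), derive priority_ship.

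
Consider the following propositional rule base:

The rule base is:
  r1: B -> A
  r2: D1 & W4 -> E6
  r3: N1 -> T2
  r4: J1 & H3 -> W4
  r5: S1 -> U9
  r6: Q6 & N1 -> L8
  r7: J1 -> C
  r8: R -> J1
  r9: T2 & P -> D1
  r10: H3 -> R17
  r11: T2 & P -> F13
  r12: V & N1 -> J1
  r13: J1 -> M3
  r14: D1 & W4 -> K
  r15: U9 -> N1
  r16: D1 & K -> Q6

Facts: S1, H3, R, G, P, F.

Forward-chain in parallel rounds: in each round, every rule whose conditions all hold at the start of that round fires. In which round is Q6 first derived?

[1] r5 [S1 -> U9]; r8 [R -> J1]; r10 [H3 -> R17]. ⇒ new: U9, J1, R17.
[2] r4 [J1 & H3 -> W4]; r7 [J1 -> C]; r13 [J1 -> M3]; r15 [U9 -> N1]. ⇒ new: W4, C, M3, N1.
[3] r3 [N1 -> T2]. ⇒ new: T2.
[4] r9 [T2 & P -> D1]; r11 [T2 & P -> F13]. ⇒ new: D1, F13.
[5] r2 [D1 & W4 -> E6]; r14 [D1 & W4 -> K]. ⇒ new: E6, K.
[6] r16 [D1 & K -> Q6]. ⇒ new: Q6.
Q6 first appears in round 6.

6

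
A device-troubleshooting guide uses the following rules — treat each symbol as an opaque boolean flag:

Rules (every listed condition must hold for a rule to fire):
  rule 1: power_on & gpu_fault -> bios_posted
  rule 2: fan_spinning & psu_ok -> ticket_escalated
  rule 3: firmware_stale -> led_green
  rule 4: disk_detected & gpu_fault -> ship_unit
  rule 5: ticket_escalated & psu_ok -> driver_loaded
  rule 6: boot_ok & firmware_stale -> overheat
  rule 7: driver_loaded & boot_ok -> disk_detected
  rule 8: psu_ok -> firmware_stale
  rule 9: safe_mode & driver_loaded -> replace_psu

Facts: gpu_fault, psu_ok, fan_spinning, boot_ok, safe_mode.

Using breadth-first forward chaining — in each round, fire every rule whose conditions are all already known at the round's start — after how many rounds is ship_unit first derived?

4

Round 1: rule 2 [fan_spinning & psu_ok -> ticket_escalated]; rule 8 [psu_ok -> firmware_stale]. New: ticket_escalated, firmware_stale.
Round 2: rule 3 [firmware_stale -> led_green]; rule 5 [ticket_escalated & psu_ok -> driver_loaded]; rule 6 [boot_ok & firmware_stale -> overheat]. New: led_green, driver_loaded, overheat.
Round 3: rule 7 [driver_loaded & boot_ok -> disk_detected]; rule 9 [safe_mode & driver_loaded -> replace_psu]. New: disk_detected, replace_psu.
Round 4: rule 4 [disk_detected & gpu_fault -> ship_unit]. New: ship_unit.
ship_unit first appears in round 4.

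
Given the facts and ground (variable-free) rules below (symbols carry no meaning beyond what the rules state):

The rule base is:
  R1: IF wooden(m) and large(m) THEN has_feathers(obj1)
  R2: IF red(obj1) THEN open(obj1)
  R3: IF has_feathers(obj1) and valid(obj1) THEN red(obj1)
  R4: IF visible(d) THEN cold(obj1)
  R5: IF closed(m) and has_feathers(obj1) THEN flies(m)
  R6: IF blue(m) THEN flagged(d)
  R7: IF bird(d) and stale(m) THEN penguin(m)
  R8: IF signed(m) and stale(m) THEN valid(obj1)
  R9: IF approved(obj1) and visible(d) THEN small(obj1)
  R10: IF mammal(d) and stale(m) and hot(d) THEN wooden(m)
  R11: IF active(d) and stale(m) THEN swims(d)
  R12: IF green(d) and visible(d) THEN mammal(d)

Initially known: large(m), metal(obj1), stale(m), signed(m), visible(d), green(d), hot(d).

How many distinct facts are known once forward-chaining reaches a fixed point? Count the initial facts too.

Round 1: R4 [IF visible(d) THEN cold(obj1)]; R8 [IF signed(m) and stale(m) THEN valid(obj1)]; R12 [IF green(d) and visible(d) THEN mammal(d)]. New: cold(obj1), valid(obj1), mammal(d).
Round 2: R10 [IF mammal(d) and stale(m) and hot(d) THEN wooden(m)]. New: wooden(m).
Round 3: R1 [IF wooden(m) and large(m) THEN has_feathers(obj1)]. New: has_feathers(obj1).
Round 4: R3 [IF has_feathers(obj1) and valid(obj1) THEN red(obj1)]. New: red(obj1).
Round 5: R2 [IF red(obj1) THEN open(obj1)]. New: open(obj1).
Closure: {cold(obj1), green(d), has_feathers(obj1), hot(d), large(m), mammal(d), metal(obj1), open(obj1), red(obj1), signed(m), stale(m), valid(obj1), visible(d), wooden(m)} — 14 facts.

14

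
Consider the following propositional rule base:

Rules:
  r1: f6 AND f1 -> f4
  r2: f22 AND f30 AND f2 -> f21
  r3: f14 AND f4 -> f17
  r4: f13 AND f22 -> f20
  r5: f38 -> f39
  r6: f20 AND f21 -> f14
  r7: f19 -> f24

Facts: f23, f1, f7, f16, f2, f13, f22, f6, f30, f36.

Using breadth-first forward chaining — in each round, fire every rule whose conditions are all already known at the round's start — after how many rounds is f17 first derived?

[1] r1 [f6 AND f1 -> f4]; r2 [f22 AND f30 AND f2 -> f21]; r4 [f13 AND f22 -> f20]. ⇒ new: f4, f21, f20.
[2] r6 [f20 AND f21 -> f14]. ⇒ new: f14.
[3] r3 [f14 AND f4 -> f17]. ⇒ new: f17.
f17 first appears in round 3.

3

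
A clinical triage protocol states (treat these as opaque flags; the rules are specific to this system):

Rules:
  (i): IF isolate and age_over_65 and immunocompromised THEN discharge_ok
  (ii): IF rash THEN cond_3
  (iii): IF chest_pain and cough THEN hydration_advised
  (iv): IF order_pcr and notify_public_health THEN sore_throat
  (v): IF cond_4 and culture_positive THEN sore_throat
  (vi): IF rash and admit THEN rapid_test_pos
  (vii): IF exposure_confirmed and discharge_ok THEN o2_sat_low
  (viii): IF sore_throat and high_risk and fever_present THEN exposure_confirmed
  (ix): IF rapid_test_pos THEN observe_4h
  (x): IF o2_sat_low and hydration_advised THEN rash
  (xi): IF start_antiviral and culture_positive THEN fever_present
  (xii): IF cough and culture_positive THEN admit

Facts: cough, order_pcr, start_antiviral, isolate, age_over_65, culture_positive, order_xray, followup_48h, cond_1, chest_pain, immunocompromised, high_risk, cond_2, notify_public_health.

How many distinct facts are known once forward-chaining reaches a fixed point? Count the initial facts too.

25

Round 1 — (i), (iii), (iv), (xi), (xii), derive discharge_ok, hydration_advised, sore_throat, fever_present, admit.
Round 2 — (viii), derive exposure_confirmed.
Round 3 — (vii), derive o2_sat_low.
Round 4 — (x), derive rash.
Round 5 — (ii), (vi), derive cond_3, rapid_test_pos.
Round 6 — (ix), derive observe_4h.
Closure: {admit, age_over_65, chest_pain, cond_1, cond_2, cond_3, cough, culture_positive, discharge_ok, exposure_confirmed, fever_present, followup_48h, high_risk, hydration_advised, immunocompromised, isolate, notify_public_health, o2_sat_low, observe_4h, order_pcr, order_xray, rapid_test_pos, rash, sore_throat, start_antiviral} — 25 facts.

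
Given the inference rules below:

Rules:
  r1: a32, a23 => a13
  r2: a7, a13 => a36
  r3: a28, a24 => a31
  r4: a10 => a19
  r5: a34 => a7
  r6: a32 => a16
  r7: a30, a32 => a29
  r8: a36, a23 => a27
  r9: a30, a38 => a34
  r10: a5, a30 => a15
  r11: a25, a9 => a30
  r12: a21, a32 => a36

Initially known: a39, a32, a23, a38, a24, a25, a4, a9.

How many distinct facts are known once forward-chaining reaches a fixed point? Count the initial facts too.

Round 1 fires r1, r6, r11, giving a13, a16, a30.
Round 2 fires r7, r9, giving a29, a34.
Round 3 fires r5, giving a7.
Round 4 fires r2, giving a36.
Round 5 fires r8, giving a27.
Closure: {a13, a16, a23, a24, a25, a27, a29, a30, a32, a34, a36, a38, a39, a4, a7, a9} — 16 facts.

16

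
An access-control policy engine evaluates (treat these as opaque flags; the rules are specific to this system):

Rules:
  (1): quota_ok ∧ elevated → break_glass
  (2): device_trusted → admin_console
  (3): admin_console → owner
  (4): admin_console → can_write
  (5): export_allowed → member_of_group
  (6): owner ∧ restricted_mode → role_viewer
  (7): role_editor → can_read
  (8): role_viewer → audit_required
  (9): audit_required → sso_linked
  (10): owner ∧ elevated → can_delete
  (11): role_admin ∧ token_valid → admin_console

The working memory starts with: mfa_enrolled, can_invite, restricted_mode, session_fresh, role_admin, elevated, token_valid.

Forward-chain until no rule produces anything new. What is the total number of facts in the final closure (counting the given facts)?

14

Round 1 — (11), derive admin_console.
Round 2 — (3), (4), derive owner, can_write.
Round 3 — (6), (10), derive role_viewer, can_delete.
Round 4 — (8), derive audit_required.
Round 5 — (9), derive sso_linked.
Closure: {admin_console, audit_required, can_delete, can_invite, can_write, elevated, mfa_enrolled, owner, restricted_mode, role_admin, role_viewer, session_fresh, sso_linked, token_valid} — 14 facts.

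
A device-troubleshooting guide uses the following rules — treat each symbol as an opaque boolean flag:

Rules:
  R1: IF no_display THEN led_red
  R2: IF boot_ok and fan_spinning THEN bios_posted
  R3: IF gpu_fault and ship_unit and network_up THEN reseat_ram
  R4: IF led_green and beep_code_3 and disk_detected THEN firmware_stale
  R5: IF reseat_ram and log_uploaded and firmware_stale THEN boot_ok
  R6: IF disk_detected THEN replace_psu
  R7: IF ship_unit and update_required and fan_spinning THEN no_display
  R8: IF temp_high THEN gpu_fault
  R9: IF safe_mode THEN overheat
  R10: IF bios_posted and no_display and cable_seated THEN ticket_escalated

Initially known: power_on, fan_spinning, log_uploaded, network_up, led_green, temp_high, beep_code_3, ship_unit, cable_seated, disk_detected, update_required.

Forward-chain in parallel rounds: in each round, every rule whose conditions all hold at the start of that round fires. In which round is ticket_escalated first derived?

5

Round 1 fires R4, R6, R7, R8, giving firmware_stale, replace_psu, no_display, gpu_fault.
Round 2 fires R1, R3, giving led_red, reseat_ram.
Round 3 fires R5, giving boot_ok.
Round 4 fires R2, giving bios_posted.
Round 5 fires R10, giving ticket_escalated.
ticket_escalated first appears in round 5.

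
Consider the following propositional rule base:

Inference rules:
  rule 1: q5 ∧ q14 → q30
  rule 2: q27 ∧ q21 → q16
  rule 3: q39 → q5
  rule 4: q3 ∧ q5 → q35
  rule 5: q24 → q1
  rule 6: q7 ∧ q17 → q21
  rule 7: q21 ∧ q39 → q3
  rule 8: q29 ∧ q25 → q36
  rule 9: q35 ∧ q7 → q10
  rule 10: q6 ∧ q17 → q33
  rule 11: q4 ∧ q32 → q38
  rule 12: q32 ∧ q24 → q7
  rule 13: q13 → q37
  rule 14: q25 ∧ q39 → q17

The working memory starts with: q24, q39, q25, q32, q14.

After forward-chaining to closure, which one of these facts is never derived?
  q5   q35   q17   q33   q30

Round 1 fires rule 3, rule 5, rule 12, rule 14, giving q5, q1, q7, q17.
Round 2 fires rule 1, rule 6, giving q30, q21.
Round 3 fires rule 7, giving q3.
Round 4 fires rule 4, giving q35.
Round 5 fires rule 9, giving q10.
Derived: q30 (round 2), q5 (round 1), q35 (round 4), q17 (round 1). q33 never appears in any round.

q33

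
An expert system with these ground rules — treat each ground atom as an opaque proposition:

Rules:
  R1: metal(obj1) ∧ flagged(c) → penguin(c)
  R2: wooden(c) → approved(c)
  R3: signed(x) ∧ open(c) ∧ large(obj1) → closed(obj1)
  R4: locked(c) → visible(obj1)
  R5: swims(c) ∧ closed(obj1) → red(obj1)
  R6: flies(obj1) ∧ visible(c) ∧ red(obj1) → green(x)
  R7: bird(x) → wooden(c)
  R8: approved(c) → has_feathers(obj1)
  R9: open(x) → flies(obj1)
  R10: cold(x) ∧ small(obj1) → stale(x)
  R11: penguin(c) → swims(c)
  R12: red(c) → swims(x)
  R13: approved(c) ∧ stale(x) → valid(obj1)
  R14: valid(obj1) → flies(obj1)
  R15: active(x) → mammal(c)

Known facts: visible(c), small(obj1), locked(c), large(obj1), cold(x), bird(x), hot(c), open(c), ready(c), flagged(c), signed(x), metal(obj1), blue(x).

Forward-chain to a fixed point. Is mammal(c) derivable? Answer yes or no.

no

Round 1: R1 [metal(obj1) ∧ flagged(c) → penguin(c)]; R3 [signed(x) ∧ open(c) ∧ large(obj1) → closed(obj1)]; R4 [locked(c) → visible(obj1)]; R7 [bird(x) → wooden(c)]; R10 [cold(x) ∧ small(obj1) → stale(x)]. Adds penguin(c), closed(obj1), visible(obj1), wooden(c), stale(x).
Round 2: R2 [wooden(c) → approved(c)]; R11 [penguin(c) → swims(c)]. Adds approved(c), swims(c).
Round 3: R5 [swims(c) ∧ closed(obj1) → red(obj1)]; R8 [approved(c) → has_feathers(obj1)]; R13 [approved(c) ∧ stale(x) → valid(obj1)]. Adds red(obj1), has_feathers(obj1), valid(obj1).
Round 4: R14 [valid(obj1) → flies(obj1)]. Adds flies(obj1).
Round 5: R6 [flies(obj1) ∧ visible(c) ∧ red(obj1) → green(x)]. Adds green(x).
Fixed point reached. mammal(c) is concluded only by R15; R15 needs active(x) (never derived).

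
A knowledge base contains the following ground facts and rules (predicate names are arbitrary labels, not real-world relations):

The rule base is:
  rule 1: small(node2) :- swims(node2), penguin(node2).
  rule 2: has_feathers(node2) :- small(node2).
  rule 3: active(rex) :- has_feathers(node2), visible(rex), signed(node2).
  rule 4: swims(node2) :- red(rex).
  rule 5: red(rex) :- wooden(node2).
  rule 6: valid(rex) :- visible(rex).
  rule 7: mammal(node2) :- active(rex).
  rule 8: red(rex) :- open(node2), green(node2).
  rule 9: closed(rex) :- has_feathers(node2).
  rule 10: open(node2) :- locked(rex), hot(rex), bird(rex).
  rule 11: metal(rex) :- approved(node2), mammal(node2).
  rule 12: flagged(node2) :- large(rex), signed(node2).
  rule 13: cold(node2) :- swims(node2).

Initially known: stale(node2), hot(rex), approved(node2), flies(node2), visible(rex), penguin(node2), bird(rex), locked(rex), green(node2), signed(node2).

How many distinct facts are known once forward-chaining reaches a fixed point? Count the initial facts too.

21

Round 1 fires rule 6, rule 10, giving valid(rex), open(node2).
Round 2 fires rule 8, giving red(rex).
Round 3 fires rule 4, giving swims(node2).
Round 4 fires rule 1, rule 13, giving small(node2), cold(node2).
Round 5 fires rule 2, giving has_feathers(node2).
Round 6 fires rule 3, rule 9, giving active(rex), closed(rex).
Round 7 fires rule 7, giving mammal(node2).
Round 8 fires rule 11, giving metal(rex).
Closure: {active(rex), approved(node2), bird(rex), closed(rex), cold(node2), flies(node2), green(node2), has_feathers(node2), hot(rex), locked(rex), mammal(node2), metal(rex), open(node2), penguin(node2), red(rex), signed(node2), small(node2), stale(node2), swims(node2), valid(rex), visible(rex)} — 21 facts.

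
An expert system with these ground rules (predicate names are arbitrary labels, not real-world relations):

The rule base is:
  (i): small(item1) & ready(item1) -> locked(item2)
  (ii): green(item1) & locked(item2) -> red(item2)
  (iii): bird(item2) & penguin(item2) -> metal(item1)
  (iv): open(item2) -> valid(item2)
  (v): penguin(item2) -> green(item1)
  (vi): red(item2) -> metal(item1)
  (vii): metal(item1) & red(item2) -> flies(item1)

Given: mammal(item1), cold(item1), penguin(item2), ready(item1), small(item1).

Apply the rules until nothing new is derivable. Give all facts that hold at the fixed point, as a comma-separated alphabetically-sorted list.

[1] (i) [small(item1) & ready(item1) -> locked(item2)]; (v) [penguin(item2) -> green(item1)]. ⇒ new: locked(item2), green(item1).
[2] (ii) [green(item1) & locked(item2) -> red(item2)]. ⇒ new: red(item2).
[3] (vi) [red(item2) -> metal(item1)]. ⇒ new: metal(item1).
[4] (vii) [metal(item1) & red(item2) -> flies(item1)]. ⇒ new: flies(item1).

cold(item1), flies(item1), green(item1), locked(item2), mammal(item1), metal(item1), penguin(item2), ready(item1), red(item2), small(item1)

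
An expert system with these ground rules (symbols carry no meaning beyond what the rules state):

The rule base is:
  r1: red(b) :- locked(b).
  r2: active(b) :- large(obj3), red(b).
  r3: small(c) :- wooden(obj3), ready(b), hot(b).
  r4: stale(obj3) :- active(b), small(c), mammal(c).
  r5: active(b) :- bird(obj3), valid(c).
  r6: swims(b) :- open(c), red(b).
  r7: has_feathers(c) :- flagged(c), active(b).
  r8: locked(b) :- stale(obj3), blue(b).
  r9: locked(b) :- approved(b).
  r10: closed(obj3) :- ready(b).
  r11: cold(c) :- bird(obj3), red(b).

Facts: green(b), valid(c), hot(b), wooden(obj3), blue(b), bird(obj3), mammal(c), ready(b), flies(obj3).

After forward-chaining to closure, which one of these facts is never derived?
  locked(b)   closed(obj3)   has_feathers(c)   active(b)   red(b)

Round 1: r3 [small(c) :- wooden(obj3), ready(b), hot(b).]; r5 [active(b) :- bird(obj3), valid(c).]; r10 [closed(obj3) :- ready(b).]. Adds small(c), active(b), closed(obj3).
Round 2: r4 [stale(obj3) :- active(b), small(c), mammal(c).]. Adds stale(obj3).
Round 3: r8 [locked(b) :- stale(obj3), blue(b).]. Adds locked(b).
Round 4: r1 [red(b) :- locked(b).]. Adds red(b).
Round 5: r11 [cold(c) :- bird(obj3), red(b).]. Adds cold(c).
Derived: active(b) (round 1), red(b) (round 4), closed(obj3) (round 1), locked(b) (round 3). has_feathers(c) never appears in any round.

has_feathers(c)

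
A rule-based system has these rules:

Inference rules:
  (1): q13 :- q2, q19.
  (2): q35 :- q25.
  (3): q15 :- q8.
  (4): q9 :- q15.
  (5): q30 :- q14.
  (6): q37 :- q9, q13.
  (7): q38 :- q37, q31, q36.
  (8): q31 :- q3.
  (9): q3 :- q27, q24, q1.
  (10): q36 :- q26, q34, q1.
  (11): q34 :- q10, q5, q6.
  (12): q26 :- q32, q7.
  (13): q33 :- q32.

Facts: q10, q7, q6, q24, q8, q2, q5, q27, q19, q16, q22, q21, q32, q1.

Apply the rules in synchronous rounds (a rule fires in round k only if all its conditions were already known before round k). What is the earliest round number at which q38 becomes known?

4

[1] (1) [q13 :- q2, q19.]; (3) [q15 :- q8.]; (9) [q3 :- q27, q24, q1.]; (11) [q34 :- q10, q5, q6.]; (12) [q26 :- q32, q7.]; (13) [q33 :- q32.]. ⇒ new: q13, q15, q3, q34, q26, q33.
[2] (4) [q9 :- q15.]; (8) [q31 :- q3.]; (10) [q36 :- q26, q34, q1.]. ⇒ new: q9, q31, q36.
[3] (6) [q37 :- q9, q13.]. ⇒ new: q37.
[4] (7) [q38 :- q37, q31, q36.]. ⇒ new: q38.
q38 first appears in round 4.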